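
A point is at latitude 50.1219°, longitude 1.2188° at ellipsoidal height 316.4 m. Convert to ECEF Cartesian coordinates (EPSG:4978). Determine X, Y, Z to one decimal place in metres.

WGS84: a = 6378137 m, e² = 0.006694380; N(φ) = a/√(1−e²sin²φ) = 6390747.023 m.
X = (N+h)·cosφ·cosλ = 4096743.854 m; Y = (N+h)·cosφ·sinλ = 87159.381 m; Z = (N(1−e²)+h)·sinφ = 4871736.326 m.

X 4096743.9 m, Y 87159.4 m, Z 4871736.3 m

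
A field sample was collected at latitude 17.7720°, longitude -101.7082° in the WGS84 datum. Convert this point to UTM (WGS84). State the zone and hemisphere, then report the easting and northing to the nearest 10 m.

Zone 14N: E 212850 m, N 1967030 m

Longitude -101.7082° lies in the 6° band [-102°, -96°), giving zone 14; latitude is north of the equator, so 14N.
Zone 14 central meridian λ₀ = 6×14 − 183 = -99°; Δλ = -2.7082°.
Transverse Mercator on WGS84 with k₀ = 0.9996 gives E = 212849.069 m, N = 1967033.311 m.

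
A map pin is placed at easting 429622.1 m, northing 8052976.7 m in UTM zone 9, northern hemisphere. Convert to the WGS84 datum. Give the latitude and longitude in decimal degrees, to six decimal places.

Zone 9N: λ₀ = -129°, k₀ = 0.9996, false easting 500000 m.
Meridian distance M = (N − FN)/k₀ = 8056199.2 m.
Inverse transverse Mercator on WGS84 gives φ = 72.56309969°, λ = -131.10460133°.

lat 72.563100°, lon -131.104601°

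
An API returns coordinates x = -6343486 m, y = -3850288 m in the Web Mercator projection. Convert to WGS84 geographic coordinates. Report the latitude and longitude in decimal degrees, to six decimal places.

lat -32.660203°, lon -56.984504°

R = 6378137 m. λ = x/R = -56.98450428°.
φ = 2·arctan(exp(y/R)) − 90° = 2·arctan(0.54680) − 90° = -32.66020329°.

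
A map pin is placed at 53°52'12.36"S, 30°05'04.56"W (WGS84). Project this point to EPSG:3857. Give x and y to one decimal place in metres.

Web Mercator is spherical with R = a = 6378137 m.
x = R·λ = 6378137 × -0.525075324 = -3349002.353 m.
y = R·ln tan(π/4 + φ/2) = 6378137 × -1.120326056 = -7145593.073 m.

x -3349002.4 m, y -7145593.1 m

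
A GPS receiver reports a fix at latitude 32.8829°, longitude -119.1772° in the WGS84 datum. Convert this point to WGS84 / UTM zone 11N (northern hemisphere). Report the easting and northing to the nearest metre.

Zone 11 central meridian λ₀ = 6×11 − 183 = -117°; Δλ = -2.1772°.
Transverse Mercator on WGS84 with k₀ = 0.9996 gives E = 296326.527 m, N = 3640406.930 m.

E 296327 m, N 3640407 m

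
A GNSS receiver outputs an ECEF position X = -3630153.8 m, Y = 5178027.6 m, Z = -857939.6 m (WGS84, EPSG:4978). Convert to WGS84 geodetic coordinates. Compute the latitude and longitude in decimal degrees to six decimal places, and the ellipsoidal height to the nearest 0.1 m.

lat -7.777500°, lon 125.033100°, h 3947.6 m

λ = atan2(Y, X) = 125.03310023°; p = √(X²+Y²) = 6323763.6 m.
Bowring's method on WGS84 (a = 6378137 m, b = 6356752.314 m) gives φ = -7.77750013°, h = 3947.642 m.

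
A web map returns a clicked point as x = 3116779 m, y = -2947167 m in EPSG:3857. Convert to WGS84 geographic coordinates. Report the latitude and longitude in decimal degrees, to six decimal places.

R = 6378137 m. λ = x/R = 27.99850213°.
φ = 2·arctan(exp(y/R)) − 90° = 2·arctan(0.62998) − 90° = -25.58010168°.

lat -25.580102°, lon 27.998502°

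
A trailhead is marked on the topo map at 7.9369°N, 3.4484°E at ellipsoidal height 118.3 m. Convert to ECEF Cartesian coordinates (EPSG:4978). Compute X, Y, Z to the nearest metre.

X 6306121 m, Y 379999 m, Z 874885 m

WGS84: a = 6378137 m, e² = 0.006694380; N(φ) = a/√(1−e²sin²φ) = 6378544.092 m.
X = (N+h)·cosφ·cosλ = 6306120.784 m; Y = (N+h)·cosφ·sinλ = 379998.709 m; Z = (N(1−e²)+h)·sinφ = 874885.040 m.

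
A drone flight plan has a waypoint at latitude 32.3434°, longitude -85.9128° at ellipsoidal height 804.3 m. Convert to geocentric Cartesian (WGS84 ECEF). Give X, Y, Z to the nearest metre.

X 384488 m, Y -5380742 m, Z 3393094 m

WGS84: a = 6378137 m, e² = 0.006694380; N(φ) = a/√(1−e²sin²φ) = 6384256.193 m.
X = (N+h)·cosφ·cosλ = 384488.186 m; Y = (N+h)·cosφ·sinλ = -5380742.420 m; Z = (N(1−e²)+h)·sinφ = 3393094.365 m.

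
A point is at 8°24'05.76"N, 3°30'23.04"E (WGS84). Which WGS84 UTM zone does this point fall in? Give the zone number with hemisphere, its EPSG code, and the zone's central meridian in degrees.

UTM zone = ⌊(λ + 180)/6⌋ + 1; 3.5064° ∈ [0°, 6°) → zone 31.
Hemisphere: N (φ ≥ 0).
Central meridian λ₀ = 6×31 − 183 = 3°.
EPSG code: 32631.

Zone 31N (EPSG:32631), central meridian 3°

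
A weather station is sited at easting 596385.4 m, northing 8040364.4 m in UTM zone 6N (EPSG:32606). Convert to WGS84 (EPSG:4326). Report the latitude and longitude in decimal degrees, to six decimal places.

Zone 6N: λ₀ = -147°, k₀ = 0.9996, false easting 500000 m.
Meridian distance M = (N − FN)/k₀ = 8043581.8 m.
Inverse transverse Mercator on WGS84 gives φ = 72.44049981°, λ = -144.13670117°.

lat 72.440500°, lon -144.136701°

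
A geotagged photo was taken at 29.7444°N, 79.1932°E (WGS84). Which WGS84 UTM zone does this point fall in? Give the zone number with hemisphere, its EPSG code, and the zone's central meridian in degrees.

Zone 44N (EPSG:32644), central meridian 81°

UTM zone = ⌊(λ + 180)/6⌋ + 1; 79.1932° ∈ [78°, 84°) → zone 44.
Hemisphere: N (φ ≥ 0).
Central meridian λ₀ = 6×44 − 183 = 81°.
EPSG code: 32644.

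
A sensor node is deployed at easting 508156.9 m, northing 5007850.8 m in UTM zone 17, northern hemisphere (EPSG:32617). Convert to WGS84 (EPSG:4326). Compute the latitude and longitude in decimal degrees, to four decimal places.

Zone 17N: λ₀ = -81°, k₀ = 0.9996, false easting 500000 m.
Meridian distance M = (N − FN)/k₀ = 5009854.7 m.
Inverse transverse Mercator on WGS84 gives φ = 45.22409991°, λ = -80.89610031°.

lat 45.2241°, lon -80.8961°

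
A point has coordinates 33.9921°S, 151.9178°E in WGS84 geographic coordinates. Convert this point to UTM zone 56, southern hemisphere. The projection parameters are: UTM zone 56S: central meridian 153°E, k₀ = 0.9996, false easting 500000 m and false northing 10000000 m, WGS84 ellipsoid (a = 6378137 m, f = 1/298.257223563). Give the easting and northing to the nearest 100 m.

Zone 56 central meridian λ₀ = 6×56 − 183 = 153°; Δλ = -1.0822°.
Transverse Mercator on WGS84 with k₀ = 0.9996 gives E = 400049.679 m, N = 6238192.190 m.

E 400000 m, N 6238200 m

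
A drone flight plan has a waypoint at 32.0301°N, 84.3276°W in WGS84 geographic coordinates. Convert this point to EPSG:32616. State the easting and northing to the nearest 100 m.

E 752400 m, N 3546900 m

Zone 16 central meridian λ₀ = 6×16 − 183 = -87°; Δλ = +2.6724°.
Transverse Mercator on WGS84 with k₀ = 0.9996 gives E = 752380.295 m, N = 3546895.065 m.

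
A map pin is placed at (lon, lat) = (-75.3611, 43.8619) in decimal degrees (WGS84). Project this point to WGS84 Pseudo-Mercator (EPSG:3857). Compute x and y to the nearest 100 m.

x -8389200 m, y 5444100 m

Web Mercator is spherical with R = a = 6378137 m.
x = R·λ = 6378137 × -1.315299323 = -8389159.278 m.
y = R·ln tan(π/4 + φ/2) = 6378137 × 0.853555780 = 5444095.703 m.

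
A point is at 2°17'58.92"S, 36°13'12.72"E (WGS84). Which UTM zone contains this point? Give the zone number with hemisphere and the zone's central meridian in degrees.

UTM zone = ⌊(λ + 180)/6⌋ + 1; 36.2202° ∈ [36°, 42°) → zone 37.
Hemisphere: S (φ < 0).
Central meridian λ₀ = 6×37 − 183 = 39°.

Zone 37S, central meridian 39°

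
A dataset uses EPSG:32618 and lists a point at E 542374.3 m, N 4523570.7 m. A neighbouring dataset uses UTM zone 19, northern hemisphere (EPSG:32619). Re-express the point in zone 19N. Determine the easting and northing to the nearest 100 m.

UTM 18N → geographic: φ = 40.86210017°, λ = -74.49720047°.
UTM 19N (λ₀ = -69°) forward: E = 36611.781 m, N = 4538016.776 m.

E 36600 m, N 4538000 m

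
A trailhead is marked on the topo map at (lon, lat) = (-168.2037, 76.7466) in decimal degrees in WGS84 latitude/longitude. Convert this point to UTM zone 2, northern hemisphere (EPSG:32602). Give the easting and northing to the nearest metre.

E 571537 m, N 8520196 m

Zone 2 central meridian λ₀ = 6×2 − 183 = -171°; Δλ = +2.7963°.
Transverse Mercator on WGS84 with k₀ = 0.9996 gives E = 571537.433 m, N = 8520195.533 m.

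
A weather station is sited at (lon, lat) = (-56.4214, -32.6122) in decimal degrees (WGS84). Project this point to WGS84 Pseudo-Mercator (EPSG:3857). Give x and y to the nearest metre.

x -6280802 m, y -3843942 m

Web Mercator is spherical with R = a = 6378137 m.
x = R·λ = 6378137 × -0.984739199 = -6280801.518 m.
y = R·ln tan(π/4 + φ/2) = 6378137 × -0.602674794 = -3843942.404 m.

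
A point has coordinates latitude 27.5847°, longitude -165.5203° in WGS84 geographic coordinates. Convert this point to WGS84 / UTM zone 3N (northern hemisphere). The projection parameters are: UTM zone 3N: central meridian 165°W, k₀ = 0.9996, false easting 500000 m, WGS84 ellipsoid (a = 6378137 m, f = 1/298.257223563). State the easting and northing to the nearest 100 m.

E 448600 m, N 3051300 m

Zone 3 central meridian λ₀ = 6×3 − 183 = -165°; Δλ = -0.5203°.
Transverse Mercator on WGS84 with k₀ = 0.9996 gives E = 448647.599 m, N = 3051306.818 m.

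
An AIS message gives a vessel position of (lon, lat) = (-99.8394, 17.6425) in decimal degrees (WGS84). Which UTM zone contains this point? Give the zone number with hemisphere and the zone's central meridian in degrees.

Zone 14N, central meridian -99°

UTM zone = ⌊(λ + 180)/6⌋ + 1; -99.8394° ∈ [-102°, -96°) → zone 14.
Hemisphere: N (φ ≥ 0).
Central meridian λ₀ = 6×14 − 183 = -99°.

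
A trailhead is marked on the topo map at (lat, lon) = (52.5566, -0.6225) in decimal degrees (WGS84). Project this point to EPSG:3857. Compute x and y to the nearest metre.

Web Mercator is spherical with R = a = 6378137 m.
x = R·λ = 6378137 × -0.010864675 = -69296.383 m.
y = R·ln tan(π/4 + φ/2) = 6378137 × 1.082039849 = 6901398.398 m.

x -69296 m, y 6901398 m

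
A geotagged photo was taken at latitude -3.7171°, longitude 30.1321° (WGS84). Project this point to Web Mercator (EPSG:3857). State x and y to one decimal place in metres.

Web Mercator is spherical with R = a = 6378137 m.
x = R·λ = 6378137 × 0.525904356 = 3354290.029 m.
y = R·ln tan(π/4 + φ/2) = 6378137 × -0.064921190 = -414076.245 m.

x 3354290.0 m, y -414076.2 m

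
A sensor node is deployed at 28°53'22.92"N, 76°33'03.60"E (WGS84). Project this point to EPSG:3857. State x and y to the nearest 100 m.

x 8521600 m, y 3361600 m

Web Mercator is spherical with R = a = 6378137 m.
x = R·λ = 6378137 × 1.336066996 = 8521618.340 m.
y = R·ln tan(π/4 + φ/2) = 6378137 × 0.527052773 = 3361614.793 m.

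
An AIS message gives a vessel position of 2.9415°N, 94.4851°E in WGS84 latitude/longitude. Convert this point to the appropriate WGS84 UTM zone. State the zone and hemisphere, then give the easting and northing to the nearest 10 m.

Longitude 94.4851° lies in the 6° band [90°, 96°), giving zone 46; latitude is north of the equator, so 46N.
Zone 46 central meridian λ₀ = 6×46 − 183 = 93°; Δλ = +1.4851°.
Transverse Mercator on WGS84 with k₀ = 0.9996 gives E = 665056.681 m, N = 325236.788 m.

Zone 46N: E 665060 m, N 325240 m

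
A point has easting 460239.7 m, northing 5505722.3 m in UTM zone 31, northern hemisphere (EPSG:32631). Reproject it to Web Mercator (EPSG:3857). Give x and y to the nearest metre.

Unproject from UTM 31N (λ₀ = 3°) → φ = 49.70269996°, λ = 2.44859969°.
Web Mercator (R = 6378137 m): x = 272576.871 m, y = 6394947.023 m.

x 272577 m, y 6394947 m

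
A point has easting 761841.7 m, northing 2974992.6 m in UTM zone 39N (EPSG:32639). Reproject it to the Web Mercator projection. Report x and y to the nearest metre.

x 5970688 m, y 3107501 m

Unproject from UTM 39N (λ₀ = 51°) → φ = 26.87209972°, λ = 53.63559966°.
Web Mercator (R = 6378137 m): x = 5970687.643 m, y = 3107501.367 m.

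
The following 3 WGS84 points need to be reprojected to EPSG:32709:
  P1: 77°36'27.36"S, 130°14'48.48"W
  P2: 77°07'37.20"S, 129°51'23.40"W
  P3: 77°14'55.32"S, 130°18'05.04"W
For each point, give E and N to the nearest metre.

UTM zone 9S: λ₀ = -129°, k₀ = 0.9996.
P1 (-77.6076°, -130.2468°) → (470132.718, 1385104.430) m.
P2 (-77.1270°, -129.8565°) → (478699.327, 1438899.345) m.
P3 (-77.2487°, -130.3014°) → (467937.111, 1425118.418) m.

P1: E 470133 m, N 1385104 m; P2: E 478699 m, N 1438899 m; P3: E 467937 m, N 1425118 m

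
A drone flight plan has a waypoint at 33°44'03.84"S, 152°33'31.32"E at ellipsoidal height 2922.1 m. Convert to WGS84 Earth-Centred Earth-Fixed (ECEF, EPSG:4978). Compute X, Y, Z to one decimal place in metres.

WGS84: a = 6378137 m, e² = 0.006694380; N(φ) = a/√(1−e²sin²φ) = 6384731.338 m.
X = (N+h)·cosφ·cosλ = -4714405.860 m; Y = (N+h)·cosφ·sinλ = 2448028.808 m; Z = (N(1−e²)+h)·sinφ = -3523607.502 m.

X -4714405.9 m, Y 2448028.8 m, Z -3523607.5 m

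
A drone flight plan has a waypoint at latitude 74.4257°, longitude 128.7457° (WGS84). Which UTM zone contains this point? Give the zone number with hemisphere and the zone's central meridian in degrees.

UTM zone = ⌊(λ + 180)/6⌋ + 1; 128.7457° ∈ [126°, 132°) → zone 52.
Hemisphere: N (φ ≥ 0).
Central meridian λ₀ = 6×52 − 183 = 129°.

Zone 52N, central meridian 129°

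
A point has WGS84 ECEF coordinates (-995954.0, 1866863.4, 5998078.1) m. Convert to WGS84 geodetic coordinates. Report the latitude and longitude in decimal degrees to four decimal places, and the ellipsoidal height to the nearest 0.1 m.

lat 70.6893°, lon 118.0795°, h 1241.0 m

λ = atan2(Y, X) = 118.07949994°; p = √(X²+Y²) = 2115916.7 m.
Bowring's method on WGS84 (a = 6378137 m, b = 6356752.314 m) gives φ = 70.68930011°, h = 1240.970 m.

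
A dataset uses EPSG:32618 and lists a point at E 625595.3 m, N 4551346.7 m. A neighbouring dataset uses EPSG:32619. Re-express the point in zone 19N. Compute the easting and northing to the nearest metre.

UTM 18N → geographic: φ = 41.10369988°, λ = -73.50429957°.
UTM 19N (λ₀ = -69°) forward: E = 121722.509 m, N = 4560054.989 m.

E 121723 m, N 4560055 m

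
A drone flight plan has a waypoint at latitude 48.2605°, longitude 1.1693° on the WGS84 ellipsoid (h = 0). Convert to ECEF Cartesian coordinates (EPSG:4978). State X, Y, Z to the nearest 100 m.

WGS84: a = 6378137 m, e² = 0.006694380; N(φ) = a/√(1−e²sin²φ) = 6390057.016 m.
X = (N+h)·cosφ·cosλ = 4253262.200 m; Y = (N+h)·cosφ·sinλ = 86813.202 m; Z = (N(1−e²)+h)·sinφ = 4736209.191 m.

X 4253300 m, Y 86800 m, Z 4736200 m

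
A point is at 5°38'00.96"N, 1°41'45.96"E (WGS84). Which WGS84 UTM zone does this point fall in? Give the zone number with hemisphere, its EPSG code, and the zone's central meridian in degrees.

Zone 31N (EPSG:32631), central meridian 3°

UTM zone = ⌊(λ + 180)/6⌋ + 1; 1.6961° ∈ [0°, 6°) → zone 31.
Hemisphere: N (φ ≥ 0).
Central meridian λ₀ = 6×31 − 183 = 3°.
EPSG code: 32631.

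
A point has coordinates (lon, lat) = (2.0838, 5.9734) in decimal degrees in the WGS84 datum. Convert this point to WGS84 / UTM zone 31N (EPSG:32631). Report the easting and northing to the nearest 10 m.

E 398600 m, N 660350 m

Zone 31 central meridian λ₀ = 6×31 − 183 = 3°; Δλ = -0.9162°.
Transverse Mercator on WGS84 with k₀ = 0.9996 gives E = 398595.503 m, N = 660348.526 m.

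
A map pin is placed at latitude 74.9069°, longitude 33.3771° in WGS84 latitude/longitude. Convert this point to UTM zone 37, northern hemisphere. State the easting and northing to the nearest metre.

Zone 37 central meridian λ₀ = 6×37 − 183 = 39°; Δλ = -5.6229°.
Transverse Mercator on WGS84 with k₀ = 0.9996 gives E = 336794.248 m, N = 8320958.491 m.

E 336794 m, N 8320958 m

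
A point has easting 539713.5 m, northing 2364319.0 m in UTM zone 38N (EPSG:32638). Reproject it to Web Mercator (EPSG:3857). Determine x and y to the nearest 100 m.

Unproject from UTM 38N (λ₀ = 45°) → φ = 21.38059971°, λ = 45.38309961°.
Web Mercator (R = 6378137 m): x = 5052023.539 m, y = 2437319.331 m.

x 5052000 m, y 2437300 m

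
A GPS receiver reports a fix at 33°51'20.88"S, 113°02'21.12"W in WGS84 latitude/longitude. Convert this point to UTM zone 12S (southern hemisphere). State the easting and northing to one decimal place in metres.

E 311351.5 m, N 6251961.7 m

Zone 12 central meridian λ₀ = 6×12 − 183 = -111°; Δλ = -2.0392°.
Transverse Mercator on WGS84 with k₀ = 0.9996 gives E = 311351.463 m, N = 6251961.730 m.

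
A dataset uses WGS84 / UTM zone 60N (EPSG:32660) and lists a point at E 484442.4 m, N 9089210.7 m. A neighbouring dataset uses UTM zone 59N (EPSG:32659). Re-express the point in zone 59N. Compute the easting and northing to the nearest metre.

UTM 60N → geographic: φ = 81.85890038°, λ = 176.01590205°.
UTM 59N (λ₀ = 171°) forward: E = 579202.909 m, N = 9092512.650 m.

E 579203 m, N 9092513 m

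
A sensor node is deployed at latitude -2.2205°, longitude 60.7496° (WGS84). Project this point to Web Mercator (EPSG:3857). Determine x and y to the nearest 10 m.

x 6762610 m, y -247250 m

Web Mercator is spherical with R = a = 6378137 m.
x = R·λ = 6378137 × 1.060280539 = 6762614.538 m.
y = R·ln tan(π/4 + φ/2) = 6378137 × -0.038764741 = -247246.829 m.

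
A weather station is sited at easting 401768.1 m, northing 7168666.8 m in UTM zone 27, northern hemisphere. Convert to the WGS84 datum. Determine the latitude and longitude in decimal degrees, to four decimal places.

lat 64.6287°, lon -23.0549°

Zone 27N: λ₀ = -21°, k₀ = 0.9996, false easting 500000 m.
Meridian distance M = (N − FN)/k₀ = 7171535.4 m.
Inverse transverse Mercator on WGS84 gives φ = 64.62869963°, λ = -23.05490041°.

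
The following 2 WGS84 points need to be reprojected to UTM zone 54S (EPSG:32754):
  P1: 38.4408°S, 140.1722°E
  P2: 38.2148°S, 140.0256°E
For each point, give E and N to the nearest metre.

P1: E 427758 m, N 5744951 m; P2: E 414699 m, N 5769903 m

UTM zone 54S: λ₀ = 141°, k₀ = 0.9996.
P1 (-38.4408°, 140.1722°) → (427757.982, 5744951.001) m.
P2 (-38.2148°, 140.0256°) → (414699.443, 5769903.314) m.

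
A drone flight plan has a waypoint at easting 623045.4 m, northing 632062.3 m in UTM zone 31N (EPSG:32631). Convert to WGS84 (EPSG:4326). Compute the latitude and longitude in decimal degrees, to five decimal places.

lat 5.71720°, lon 4.11120°

Zone 31N: λ₀ = 3°, k₀ = 0.9996, false easting 500000 m.
Meridian distance M = (N − FN)/k₀ = 632315.2 m.
Inverse transverse Mercator on WGS84 gives φ = 5.71720024°, λ = 4.11120025°.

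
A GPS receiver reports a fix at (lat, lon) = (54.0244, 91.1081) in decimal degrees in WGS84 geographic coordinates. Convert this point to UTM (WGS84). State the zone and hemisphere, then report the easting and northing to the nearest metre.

Longitude 91.1081° lies in the 6° band [90°, 96°), giving zone 46; latitude is north of the equator, so 46N.
Zone 46 central meridian λ₀ = 6×46 − 183 = 93°; Δλ = -1.8919°.
Transverse Mercator on WGS84 with k₀ = 0.9996 gives E = 376066.315 m, N = 5987892.551 m.

Zone 46N: E 376066 m, N 5987893 m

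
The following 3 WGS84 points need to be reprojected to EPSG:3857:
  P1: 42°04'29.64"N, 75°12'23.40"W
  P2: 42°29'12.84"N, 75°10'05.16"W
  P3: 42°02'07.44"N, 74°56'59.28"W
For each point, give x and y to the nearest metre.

Web Mercator: x = R·λ, y = R·ln tan(π/4+φ/2), R = 6378137 m.
P1 (42.0749°, -75.2065°) → (-8371949.284, 5172205.712) m.
P2 (42.4869°, -75.1681°) → (-8367674.616, 5234196.058) m.
P3 (42.0354°, -74.9498°) → (-8343373.571, 5166283.668) m.

P1: x -8371949 m, y 5172206 m; P2: x -8367675 m, y 5234196 m; P3: x -8343374 m, y 5166284 m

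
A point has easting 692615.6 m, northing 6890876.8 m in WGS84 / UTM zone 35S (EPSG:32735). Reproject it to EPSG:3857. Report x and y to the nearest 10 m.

x 3223870 m, y -3260780 m

Unproject from UTM 35S (λ₀ = 27°) → φ = -28.09359979°, λ = 28.96050044°.
Web Mercator (R = 6378137 m): x = 3223868.162 m, y = -3260779.715 m.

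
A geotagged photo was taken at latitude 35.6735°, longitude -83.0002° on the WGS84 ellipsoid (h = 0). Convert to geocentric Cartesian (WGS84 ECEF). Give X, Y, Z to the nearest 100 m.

WGS84: a = 6378137 m, e² = 0.006694380; N(φ) = a/√(1−e²sin²φ) = 6385409.777 m.
X = (N+h)·cosφ·cosλ = 632143.774 m; Y = (N+h)·cosφ·sinλ = -5148546.465 m; Z = (N(1−e²)+h)·sinφ = 3698822.803 m.

X 632100 m, Y -5148500 m, Z 3698800 m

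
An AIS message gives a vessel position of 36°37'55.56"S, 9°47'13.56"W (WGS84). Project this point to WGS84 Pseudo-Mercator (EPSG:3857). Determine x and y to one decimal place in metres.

x -1089495.0 m, y -4387949.6 m

Web Mercator is spherical with R = a = 6378137 m.
x = R·λ = 6378137 × -0.170817119 = -1089494.988 m.
y = R·ln tan(π/4 + φ/2) = 6378137 × -0.687967284 = -4387949.586 m.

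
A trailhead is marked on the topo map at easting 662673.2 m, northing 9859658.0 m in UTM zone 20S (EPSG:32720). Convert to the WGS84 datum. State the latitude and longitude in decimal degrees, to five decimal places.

Zone 20S: λ₀ = -63°, k₀ = 0.9996, false easting 500000 m, false northing 10000000 m.
Meridian distance M = (N − FN)/k₀ = -140398.2 m.
Inverse transverse Mercator on WGS84 gives φ = -1.26929997°, λ = -61.53790024°.

lat -1.26930°, lon -61.53790°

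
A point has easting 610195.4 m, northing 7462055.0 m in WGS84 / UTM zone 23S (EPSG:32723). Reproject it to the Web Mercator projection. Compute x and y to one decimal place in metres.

Unproject from UTM 23S (λ₀ = -45°) → φ = -22.94600017°, λ = -43.92520040°.
Web Mercator (R = 6378137 m): x = -4889730.941 m, y = -2625489.576 m.

x -4889730.9 m, y -2625489.6 m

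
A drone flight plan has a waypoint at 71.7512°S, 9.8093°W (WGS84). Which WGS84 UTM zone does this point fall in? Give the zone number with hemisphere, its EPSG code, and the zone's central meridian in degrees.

Zone 29S (EPSG:32729), central meridian -9°

UTM zone = ⌊(λ + 180)/6⌋ + 1; -9.8093° ∈ [-12°, -6°) → zone 29.
Hemisphere: S (φ < 0).
Central meridian λ₀ = 6×29 − 183 = -9°.
EPSG code: 32729.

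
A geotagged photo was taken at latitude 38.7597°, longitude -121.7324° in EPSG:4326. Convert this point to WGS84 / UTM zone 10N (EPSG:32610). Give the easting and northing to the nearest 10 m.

E 610140 m, N 4290870 m

Zone 10 central meridian λ₀ = 6×10 − 183 = -123°; Δλ = +1.2676°.
Transverse Mercator on WGS84 with k₀ = 0.9996 gives E = 610135.974 m, N = 4290873.585 m.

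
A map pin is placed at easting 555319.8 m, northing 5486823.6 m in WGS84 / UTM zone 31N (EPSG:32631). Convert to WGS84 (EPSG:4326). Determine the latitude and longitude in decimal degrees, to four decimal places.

Zone 31N: λ₀ = 3°, k₀ = 0.9996, false easting 500000 m.
Meridian distance M = (N − FN)/k₀ = 5489019.2 m.
Inverse transverse Mercator on WGS84 gives φ = 49.53149975°, λ = 3.76450001°.

lat 49.5315°, lon 3.7645°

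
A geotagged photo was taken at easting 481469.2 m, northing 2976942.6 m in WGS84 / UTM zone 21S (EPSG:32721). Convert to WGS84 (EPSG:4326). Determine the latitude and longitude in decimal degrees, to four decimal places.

Zone 21S: λ₀ = -57°, k₀ = 0.9996, false easting 500000 m, false northing 10000000 m.
Meridian distance M = (N − FN)/k₀ = -7025867.7 m.
Inverse transverse Mercator on WGS84 gives φ = -63.33579958°, λ = -57.37010048°.

lat -63.3358°, lon -57.3701°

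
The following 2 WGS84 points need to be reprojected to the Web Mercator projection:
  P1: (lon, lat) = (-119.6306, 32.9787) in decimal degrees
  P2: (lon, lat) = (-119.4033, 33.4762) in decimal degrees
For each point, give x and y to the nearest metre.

Web Mercator: x = R·λ, y = R·ln tan(π/4+φ/2), R = 6378137 m.
P1 (32.9787°, -119.6306°) → (-13317217.475, 3892477.086) m.
P2 (33.4762°, -119.4033°) → (-13291914.555, 3958683.476) m.

P1: x -13317217 m, y 3892477 m; P2: x -13291915 m, y 3958683 m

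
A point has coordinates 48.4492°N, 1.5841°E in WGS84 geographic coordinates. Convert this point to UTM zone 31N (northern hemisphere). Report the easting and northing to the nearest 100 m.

Zone 31 central meridian λ₀ = 6×31 − 183 = 3°; Δλ = -1.4159°.
Transverse Mercator on WGS84 with k₀ = 0.9996 gives E = 395301.645 m, N = 5367197.125 m.

E 395300 m, N 5367200 m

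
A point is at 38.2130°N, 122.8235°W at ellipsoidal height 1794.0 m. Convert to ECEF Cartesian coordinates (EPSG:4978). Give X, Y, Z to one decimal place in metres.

X -2720698.3 m, Y -4217897.0 m, Z 3925157.3 m

WGS84: a = 6378137 m, e² = 0.006694380; N(φ) = a/√(1−e²sin²φ) = 6386321.849 m.
X = (N+h)·cosφ·cosλ = -2720698.284 m; Y = (N+h)·cosφ·sinλ = -4217897.045 m; Z = (N(1−e²)+h)·sinφ = 3925157.299 m.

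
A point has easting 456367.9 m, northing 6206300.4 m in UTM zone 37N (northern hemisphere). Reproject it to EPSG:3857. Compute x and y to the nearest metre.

Unproject from UTM 37N (λ₀ = 39°) → φ = 55.99999972°, λ = 38.30040029°.
Web Mercator (R = 6378137 m): x = 4263581.057 m, y = 7558415.600 m.

x 4263581 m, y 7558416 m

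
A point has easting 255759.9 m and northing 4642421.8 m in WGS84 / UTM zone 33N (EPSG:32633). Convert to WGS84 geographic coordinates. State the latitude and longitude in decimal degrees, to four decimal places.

Zone 33N: λ₀ = 15°, k₀ = 0.9996, false easting 500000 m.
Meridian distance M = (N − FN)/k₀ = 4644279.5 m.
Inverse transverse Mercator on WGS84 gives φ = 41.89600015°, λ = 12.05579968°.

lat 41.8960°, lon 12.0558°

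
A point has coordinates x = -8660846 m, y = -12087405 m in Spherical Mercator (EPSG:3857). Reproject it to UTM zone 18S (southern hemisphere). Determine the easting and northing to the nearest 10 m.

E 408100 m, N 1907970 m

Web Mercator inverse (R = 6378137 m) → φ = -72.90500075°, λ = -77.80170335°.
UTM 18S forward: E = 408104.930 m, N = 1907969.570 m.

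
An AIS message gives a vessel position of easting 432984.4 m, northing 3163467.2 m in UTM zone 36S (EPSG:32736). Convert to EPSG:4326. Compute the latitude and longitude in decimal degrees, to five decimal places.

Zone 36S: λ₀ = 33°, k₀ = 0.9996, false easting 500000 m, false northing 10000000 m.
Meridian distance M = (N − FN)/k₀ = -6839268.5 m.
Inverse transverse Mercator on WGS84 gives φ = -61.65620044°, λ = 31.73469940°.

lat -61.65620°, lon 31.73470°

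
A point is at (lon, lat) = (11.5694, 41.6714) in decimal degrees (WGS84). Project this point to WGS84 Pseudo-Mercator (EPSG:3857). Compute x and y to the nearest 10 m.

x 1287900 m, y 5111880 m

Web Mercator is spherical with R = a = 6378137 m.
x = R·λ = 6378137 × 0.201924122 = 1287899.717 m.
y = R·ln tan(π/4 + φ/2) = 6378137 × 0.801469637 = 5111883.146 m.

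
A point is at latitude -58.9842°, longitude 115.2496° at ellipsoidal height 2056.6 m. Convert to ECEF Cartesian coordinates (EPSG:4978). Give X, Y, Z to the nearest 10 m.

X -1405800 m, Y 2980790 m, Z -5444790 m

WGS84: a = 6378137 m, e² = 0.006694380; N(φ) = a/√(1−e²sin²φ) = 6393875.619 m.
X = (N+h)·cosφ·cosλ = -1405804.862 m; Y = (N+h)·cosφ·sinλ = 2980786.753 m; Z = (N(1−e²)+h)·sinφ = -5444792.066 m.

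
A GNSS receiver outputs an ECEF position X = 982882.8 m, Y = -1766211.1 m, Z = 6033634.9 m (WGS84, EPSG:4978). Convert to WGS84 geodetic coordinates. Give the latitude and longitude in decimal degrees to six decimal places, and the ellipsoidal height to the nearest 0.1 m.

lat 71.594600°, lon -60.904401°, h 4299.4 m

λ = atan2(Y, X) = -60.90440100°; p = √(X²+Y²) = 2021276.9 m.
Bowring's method on WGS84 (a = 6378137 m, b = 6356752.314 m) gives φ = 71.59460012°, h = 4299.362 m.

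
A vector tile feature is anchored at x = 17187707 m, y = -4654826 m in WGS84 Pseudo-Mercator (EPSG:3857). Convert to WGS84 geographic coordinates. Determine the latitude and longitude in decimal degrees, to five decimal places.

lat -38.53180°, lon 154.39980°

R = 6378137 m. λ = x/R = 154.39979897°.
φ = 2·arctan(exp(y/R)) − 90° = 2·arctan(0.48200) − 90° = -38.53179915°.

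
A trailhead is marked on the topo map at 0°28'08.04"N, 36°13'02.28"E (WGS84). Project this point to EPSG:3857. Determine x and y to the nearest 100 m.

x 4031700 m, y 52200 m

Web Mercator is spherical with R = a = 6378137 m.
x = R·λ = 6378137 × 0.632111131 = 4031691.394 m.
y = R·ln tan(π/4 + φ/2) = 6378137 × 0.008183940 = 52198.292 m.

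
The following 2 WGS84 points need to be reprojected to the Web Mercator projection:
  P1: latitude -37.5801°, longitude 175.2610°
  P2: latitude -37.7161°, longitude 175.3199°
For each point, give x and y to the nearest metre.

Web Mercator: x = R·λ, y = R·ln tan(π/4+φ/2), R = 6378137 m.
P1 (-37.5801°, 175.2610°) → (19509965.276, -4520276.673) m.
P2 (-37.7161°, 175.3199°) → (19516521.994, -4539397.531) m.

P1: x 19509965 m, y -4520277 m; P2: x 19516522 m, y -4539398 m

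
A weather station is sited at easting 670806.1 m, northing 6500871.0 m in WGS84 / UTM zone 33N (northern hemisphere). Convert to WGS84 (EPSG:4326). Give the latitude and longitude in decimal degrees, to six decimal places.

lat 58.614500°, lon 17.940800°

Zone 33N: λ₀ = 15°, k₀ = 0.9996, false easting 500000 m.
Meridian distance M = (N − FN)/k₀ = 6503472.4 m.
Inverse transverse Mercator on WGS84 gives φ = 58.61449991°, λ = 17.94080019°.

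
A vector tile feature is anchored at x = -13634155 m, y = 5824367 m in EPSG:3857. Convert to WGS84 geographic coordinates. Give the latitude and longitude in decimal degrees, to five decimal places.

R = 6378137 m. λ = x/R = -122.47769823°.
φ = 2·arctan(exp(y/R)) − 90° = 2·arctan(2.49223) − 90° = 46.27399900°.

lat 46.27400°, lon -122.47770°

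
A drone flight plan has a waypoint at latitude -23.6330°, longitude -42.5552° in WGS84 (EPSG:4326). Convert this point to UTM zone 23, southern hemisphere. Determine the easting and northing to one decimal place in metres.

Zone 23 central meridian λ₀ = 6×23 − 183 = -45°; Δλ = +2.4448°.
Transverse Mercator on WGS84 with k₀ = 0.9996 gives E = 749415.040 m, N = 7384270.458 m.

E 749415.0 m, N 7384270.5 m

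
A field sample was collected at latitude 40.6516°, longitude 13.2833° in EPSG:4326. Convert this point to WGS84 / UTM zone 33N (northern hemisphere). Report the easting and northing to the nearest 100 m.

E 354900 m, N 4501500 m

Zone 33 central meridian λ₀ = 6×33 − 183 = 15°; Δλ = -1.7167°.
Transverse Mercator on WGS84 with k₀ = 0.9996 gives E = 354862.015 m, N = 4501499.234 m.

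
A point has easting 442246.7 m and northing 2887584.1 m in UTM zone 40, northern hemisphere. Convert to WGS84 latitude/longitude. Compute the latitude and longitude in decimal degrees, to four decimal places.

lat 26.1063°, lon 56.4224°

Zone 40N: λ₀ = 57°, k₀ = 0.9996, false easting 500000 m.
Meridian distance M = (N − FN)/k₀ = 2888739.6 m.
Inverse transverse Mercator on WGS84 gives φ = 26.10630019°, λ = 56.42240042°.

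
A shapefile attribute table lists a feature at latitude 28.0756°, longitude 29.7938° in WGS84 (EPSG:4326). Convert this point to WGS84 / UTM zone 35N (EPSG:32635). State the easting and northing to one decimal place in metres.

Zone 35 central meridian λ₀ = 6×35 − 183 = 27°; Δλ = +2.7938°.
Transverse Mercator on WGS84 with k₀ = 0.9996 gives E = 774562.549 m, N = 3108729.057 m.

E 774562.5 m, N 3108729.1 m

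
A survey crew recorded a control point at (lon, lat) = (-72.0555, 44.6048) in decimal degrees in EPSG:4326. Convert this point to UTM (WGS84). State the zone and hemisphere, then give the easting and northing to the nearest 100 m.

Zone 18N: E 733700 m, N 4943300 m

Longitude -72.0555° lies in the 6° band [-78°, -72°), giving zone 18; latitude is north of the equator, so 18N.
Zone 18 central meridian λ₀ = 6×18 − 183 = -75°; Δλ = +2.9445°.
Transverse Mercator on WGS84 with k₀ = 0.9996 gives E = 733662.974 m, N = 4943268.260 m.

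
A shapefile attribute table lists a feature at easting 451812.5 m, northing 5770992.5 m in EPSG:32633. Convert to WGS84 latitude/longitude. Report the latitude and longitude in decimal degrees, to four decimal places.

Zone 33N: λ₀ = 15°, k₀ = 0.9996, false easting 500000 m.
Meridian distance M = (N − FN)/k₀ = 5773301.8 m.
Inverse transverse Mercator on WGS84 gives φ = 52.08740003°, λ = 14.29670071°.

lat 52.0874°, lon 14.2967°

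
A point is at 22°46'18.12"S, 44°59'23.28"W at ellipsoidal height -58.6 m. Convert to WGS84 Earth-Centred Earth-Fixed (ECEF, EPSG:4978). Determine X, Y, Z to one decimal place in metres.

WGS84: a = 6378137 m, e² = 0.006694380; N(φ) = a/√(1−e²sin²φ) = 6381337.797 m.
X = (N+h)·cosφ·cosλ = 4161276.893 m; Y = (N+h)·cosφ·sinλ = -4159795.546 m; Z = (N(1−e²)+h)·sinφ = -2453404.370 m.

X 4161276.9 m, Y -4159795.5 m, Z -2453404.4 m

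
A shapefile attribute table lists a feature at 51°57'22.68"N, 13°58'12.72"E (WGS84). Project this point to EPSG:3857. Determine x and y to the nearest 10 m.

x 1555160 m, y 6792230 m

Web Mercator is spherical with R = a = 6378137 m.
x = R·λ = 6378137 × 0.243825987 = 1555155.550 m.
y = R·ln tan(π/4 + φ/2) = 6378137 × 1.064923470 = 6792227.787 m.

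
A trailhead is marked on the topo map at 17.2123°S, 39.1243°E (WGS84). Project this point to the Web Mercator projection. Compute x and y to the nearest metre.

Web Mercator is spherical with R = a = 6378137 m.
x = R·λ = 6378137 × 0.682847853 = 4355297.154 m.
y = R·ln tan(π/4 + φ/2) = 6378137 × -0.305034538 = -1945552.072 m.

x 4355297 m, y -1945552 m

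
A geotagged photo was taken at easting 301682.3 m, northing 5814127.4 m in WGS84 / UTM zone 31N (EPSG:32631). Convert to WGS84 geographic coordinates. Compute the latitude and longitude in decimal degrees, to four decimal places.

Zone 31N: λ₀ = 3°, k₀ = 0.9996, false easting 500000 m.
Meridian distance M = (N − FN)/k₀ = 5816454.0 m.
Inverse transverse Mercator on WGS84 gives φ = 52.44130012°, λ = 0.08210048°.

lat 52.4413°, lon 0.0821°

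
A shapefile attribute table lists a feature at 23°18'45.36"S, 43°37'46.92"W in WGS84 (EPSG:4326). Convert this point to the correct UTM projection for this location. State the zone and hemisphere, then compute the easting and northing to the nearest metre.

Longitude -43.6297° lies in the 6° band [-48°, -42°), giving zone 23; latitude is south of the equator, so 23S.
Zone 23 central meridian λ₀ = 6×23 − 183 = -45°; Δλ = +1.3703°.
Transverse Mercator on WGS84 with k₀ = 0.9996 gives E = 640114.215 m, N = 7421211.660 m.

Zone 23S: E 640114 m, N 7421212 m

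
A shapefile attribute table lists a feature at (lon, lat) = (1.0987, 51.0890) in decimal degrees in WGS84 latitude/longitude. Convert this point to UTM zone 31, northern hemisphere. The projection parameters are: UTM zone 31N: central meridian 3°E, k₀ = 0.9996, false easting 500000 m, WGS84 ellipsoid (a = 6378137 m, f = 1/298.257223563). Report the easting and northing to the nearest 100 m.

Zone 31 central meridian λ₀ = 6×31 − 183 = 3°; Δλ = -1.9013°.
Transverse Mercator on WGS84 with k₀ = 0.9996 gives E = 366847.073 m, N = 5661441.466 m.

E 366800 m, N 5661400 m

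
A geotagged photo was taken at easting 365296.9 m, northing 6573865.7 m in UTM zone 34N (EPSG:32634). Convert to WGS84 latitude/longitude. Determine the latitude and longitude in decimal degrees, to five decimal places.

lat 59.28220°, lon 18.63570°

Zone 34N: λ₀ = 21°, k₀ = 0.9996, false easting 500000 m.
Meridian distance M = (N − FN)/k₀ = 6576496.3 m.
Inverse transverse Mercator on WGS84 gives φ = 59.28220039°, λ = 18.63569989°.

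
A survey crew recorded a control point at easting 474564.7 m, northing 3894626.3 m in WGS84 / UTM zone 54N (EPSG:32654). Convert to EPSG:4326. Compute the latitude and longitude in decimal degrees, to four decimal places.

Zone 54N: λ₀ = 141°, k₀ = 0.9996, false easting 500000 m.
Meridian distance M = (N − FN)/k₀ = 3896184.8 m.
Inverse transverse Mercator on WGS84 gives φ = 35.19430013°, λ = 140.72060035°.

lat 35.1943°, lon 140.7206°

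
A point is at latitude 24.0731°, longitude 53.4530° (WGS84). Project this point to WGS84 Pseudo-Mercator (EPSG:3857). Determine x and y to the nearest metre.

x 5950361 m, y 2762318 m

Web Mercator is spherical with R = a = 6378137 m.
x = R·λ = 6378137 × 0.932930845 = 5950360.741 m.
y = R·ln tan(π/4 + φ/2) = 6378137 × 0.433091700 = 2762318.196 m.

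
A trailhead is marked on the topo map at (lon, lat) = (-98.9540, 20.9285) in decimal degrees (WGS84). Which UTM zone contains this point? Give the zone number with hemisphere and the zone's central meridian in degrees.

Zone 14N, central meridian -99°

UTM zone = ⌊(λ + 180)/6⌋ + 1; -98.9540° ∈ [-102°, -96°) → zone 14.
Hemisphere: N (φ ≥ 0).
Central meridian λ₀ = 6×14 − 183 = -99°.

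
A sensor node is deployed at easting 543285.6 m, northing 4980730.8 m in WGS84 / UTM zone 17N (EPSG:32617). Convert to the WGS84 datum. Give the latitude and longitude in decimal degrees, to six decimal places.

lat 44.978700°, lon -80.451000°

Zone 17N: λ₀ = -81°, k₀ = 0.9996, false easting 500000 m.
Meridian distance M = (N − FN)/k₀ = 4982723.9 m.
Inverse transverse Mercator on WGS84 gives φ = 44.97869972°, λ = -80.45100036°.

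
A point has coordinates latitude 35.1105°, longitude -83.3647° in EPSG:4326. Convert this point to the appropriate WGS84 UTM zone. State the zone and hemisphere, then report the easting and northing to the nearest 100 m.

Longitude -83.3647° lies in the 6° band [-84°, -78°), giving zone 17; latitude is north of the equator, so 17N.
Zone 17 central meridian λ₀ = 6×17 − 183 = -81°; Δλ = -2.3647°.
Transverse Mercator on WGS84 with k₀ = 0.9996 gives E = 284486.821 m, N = 3887855.956 m.

Zone 17N: E 284500 m, N 3887900 m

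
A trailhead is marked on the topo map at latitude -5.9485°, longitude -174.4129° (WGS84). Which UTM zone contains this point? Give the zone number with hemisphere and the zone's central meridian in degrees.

Zone 1S, central meridian -177°

UTM zone = ⌊(λ + 180)/6⌋ + 1; -174.4129° ∈ [-180°, -174°) → zone 1.
Hemisphere: S (φ < 0).
Central meridian λ₀ = 6×1 − 183 = -177°.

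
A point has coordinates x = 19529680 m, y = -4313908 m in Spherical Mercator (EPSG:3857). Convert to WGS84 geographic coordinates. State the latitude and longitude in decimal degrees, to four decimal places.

lat -36.0965°, lon 175.4381°

R = 6378137 m. λ = x/R = 175.43810038°.
φ = 2·arctan(exp(y/R)) − 90° = 2·arctan(0.50847) − 90° = -36.09650174°.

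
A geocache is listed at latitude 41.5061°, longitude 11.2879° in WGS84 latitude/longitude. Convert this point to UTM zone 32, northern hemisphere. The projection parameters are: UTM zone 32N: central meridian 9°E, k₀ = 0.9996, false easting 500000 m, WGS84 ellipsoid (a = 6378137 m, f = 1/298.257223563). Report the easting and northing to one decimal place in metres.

E 690942.8 m, N 4597468.6 m

Zone 32 central meridian λ₀ = 6×32 − 183 = 9°; Δλ = +2.2879°.
Transverse Mercator on WGS84 with k₀ = 0.9996 gives E = 690942.822 m, N = 4597468.571 m.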